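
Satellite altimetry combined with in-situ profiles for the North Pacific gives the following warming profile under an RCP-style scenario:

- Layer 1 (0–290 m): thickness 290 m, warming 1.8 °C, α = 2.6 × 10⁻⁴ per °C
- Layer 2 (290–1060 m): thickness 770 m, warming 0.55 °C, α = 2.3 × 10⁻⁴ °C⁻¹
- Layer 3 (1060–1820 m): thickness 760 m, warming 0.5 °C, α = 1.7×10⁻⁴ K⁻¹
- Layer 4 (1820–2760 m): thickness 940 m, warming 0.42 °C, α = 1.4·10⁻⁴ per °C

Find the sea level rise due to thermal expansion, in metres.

0.35 m of thermosteric rise

0–290 m: 290 × 2.6×10⁻⁴ × 1.8 = 0.13572 m
0.55 × 2.3×10⁻⁴ × 770 = 0.097405 m
1060–1820 m: 1.7×10⁻⁴ × 760 × 0.5 = 0.06460 m
940 × 0.42 × 1.4×10⁻⁴ = 0.055272 m
Δh = 0.13572 + 0.097405 + 0.06460 + 0.055272 = 0.352997 m ≈ 0.35 m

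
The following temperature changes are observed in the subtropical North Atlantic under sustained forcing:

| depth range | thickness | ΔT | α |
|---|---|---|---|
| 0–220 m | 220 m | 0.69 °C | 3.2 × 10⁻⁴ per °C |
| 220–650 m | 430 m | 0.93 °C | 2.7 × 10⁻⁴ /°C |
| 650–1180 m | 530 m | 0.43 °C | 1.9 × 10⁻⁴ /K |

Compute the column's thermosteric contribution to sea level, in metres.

220 × 3.2×10⁻⁴ × 0.69 = 0.048576 m
430 × 2.7×10⁻⁴ × 0.93 = 0.107973 m
530 × 0.43 × 1.9×10⁻⁴ = 0.043301 m
Δh = 0.048576 + 0.107973 + 0.043301 = 0.19985 m

about 0.200 m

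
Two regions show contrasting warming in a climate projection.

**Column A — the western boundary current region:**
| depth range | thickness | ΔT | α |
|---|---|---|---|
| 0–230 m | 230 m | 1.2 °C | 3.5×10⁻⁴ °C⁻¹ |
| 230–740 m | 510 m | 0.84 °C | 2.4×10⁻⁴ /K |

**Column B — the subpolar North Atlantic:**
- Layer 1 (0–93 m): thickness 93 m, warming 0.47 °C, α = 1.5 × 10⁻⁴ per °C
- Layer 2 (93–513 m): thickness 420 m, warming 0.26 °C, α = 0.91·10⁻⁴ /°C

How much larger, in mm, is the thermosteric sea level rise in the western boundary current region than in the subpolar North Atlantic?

183 mm larger

A 1.2 × 3.5×10⁻⁴ × 230 = 0.09660 m
A Layer 2: 2.4×10⁻⁴ × 510 × 0.84 = 0.102816 m
A total: 0.199416 m
B Layer 1: 93 × 0.47 × 1.5×10⁻⁴ = 0.0065565 m
B 93–513 m: 0.26 × 0.91×10⁻⁴ × 420 = 0.0099372 m
B total: 0.0164937 m
Difference: 0.199416 − 0.0164937 = 0.1829223 m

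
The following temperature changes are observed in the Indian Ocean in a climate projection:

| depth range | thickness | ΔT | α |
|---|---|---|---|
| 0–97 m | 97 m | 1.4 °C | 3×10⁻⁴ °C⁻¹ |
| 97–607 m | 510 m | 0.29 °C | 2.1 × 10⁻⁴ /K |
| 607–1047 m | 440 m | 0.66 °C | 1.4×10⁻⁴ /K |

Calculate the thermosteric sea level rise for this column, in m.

Δh ≈ 0.11 m

0–97 m: 97 × 3×10⁻⁴ × 1.4 = 0.04074 m
0.29 × 2.1×10⁻⁴ × 510 = 0.031059 m
607–1047 m: 440 × 0.66 × 1.4×10⁻⁴ = 0.040656 m
Δh = 0.04074 + 0.031059 + 0.040656 = 0.112455 m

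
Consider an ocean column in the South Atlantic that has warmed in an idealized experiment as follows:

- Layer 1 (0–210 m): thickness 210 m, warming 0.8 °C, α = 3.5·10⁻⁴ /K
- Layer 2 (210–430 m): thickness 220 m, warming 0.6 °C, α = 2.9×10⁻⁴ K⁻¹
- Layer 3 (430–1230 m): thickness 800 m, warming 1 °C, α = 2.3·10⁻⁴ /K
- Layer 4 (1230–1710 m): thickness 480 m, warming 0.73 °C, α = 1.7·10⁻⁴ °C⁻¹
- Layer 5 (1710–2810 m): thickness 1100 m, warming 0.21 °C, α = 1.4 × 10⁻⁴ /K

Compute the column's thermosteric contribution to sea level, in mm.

0–210 m: 3.5×10⁻⁴ × 210 × 0.8 = 0.05880 m
210–430 m: 2.9×10⁻⁴ × 220 × 0.6 = 0.03828 m
Layer 3: 1 × 800 × 2.3×10⁻⁴ = 0.18400 m
480 × 0.73 × 1.7×10⁻⁴ = 0.059568 m
1.4×10⁻⁴ × 1100 × 0.21 = 0.03234 m
Δh = 0.05880 + 0.03828 + 0.18400 + 0.059568 + 0.03234 = 0.372988 m

370 mm of thermosteric rise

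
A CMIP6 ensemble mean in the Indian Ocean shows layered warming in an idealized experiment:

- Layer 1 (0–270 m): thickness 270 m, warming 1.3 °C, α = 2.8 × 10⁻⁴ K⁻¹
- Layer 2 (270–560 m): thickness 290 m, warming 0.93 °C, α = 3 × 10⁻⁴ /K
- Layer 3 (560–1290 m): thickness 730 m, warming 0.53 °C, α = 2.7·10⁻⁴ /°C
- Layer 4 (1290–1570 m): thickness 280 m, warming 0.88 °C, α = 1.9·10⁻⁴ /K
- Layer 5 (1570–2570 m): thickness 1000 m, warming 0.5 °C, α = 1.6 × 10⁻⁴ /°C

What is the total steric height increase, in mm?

0–270 m: 2.8×10⁻⁴ × 270 × 1.3 = 0.09828 m
290 × 3×10⁻⁴ × 0.93 = 0.08091 m
730 × 2.7×10⁻⁴ × 0.53 = 0.104463 m
0.88 × 280 × 1.9×10⁻⁴ = 0.046816 m
1.6×10⁻⁴ × 0.5 × 1000 = 0.08000 m
Δh = 0.09828 + 0.08091 + 0.104463 + 0.046816 + 0.08000 = 0.410469 m ≈ 410 mm

Δh = 410 mm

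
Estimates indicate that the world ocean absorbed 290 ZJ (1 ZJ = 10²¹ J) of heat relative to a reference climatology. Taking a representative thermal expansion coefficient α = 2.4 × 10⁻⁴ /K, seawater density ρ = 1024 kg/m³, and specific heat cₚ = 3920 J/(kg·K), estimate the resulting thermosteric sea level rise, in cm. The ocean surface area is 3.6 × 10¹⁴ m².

Δh ≈ 4.8 cm

Per unit area: Q = 290×10²¹ / (3.6×10¹⁴) ≈ 8.056×10⁸ J/m²
Δh = αQ/(ρcₚ) = 2.4×10⁻⁴ × 8.056×10⁸ / (1024 × 3920) ≈ 0.048166 m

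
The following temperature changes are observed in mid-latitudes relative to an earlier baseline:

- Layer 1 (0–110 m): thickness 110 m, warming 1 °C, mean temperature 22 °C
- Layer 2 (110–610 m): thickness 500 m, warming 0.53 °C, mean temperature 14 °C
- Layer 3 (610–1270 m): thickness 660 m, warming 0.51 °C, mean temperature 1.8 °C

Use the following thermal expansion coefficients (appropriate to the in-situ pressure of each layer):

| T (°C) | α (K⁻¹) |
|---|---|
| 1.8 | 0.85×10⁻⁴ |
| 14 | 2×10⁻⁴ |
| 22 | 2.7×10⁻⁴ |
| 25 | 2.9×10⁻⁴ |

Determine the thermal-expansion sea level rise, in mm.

Δh ≈ 110 mm

Layer 1 at 22 °C → α = 2.7×10⁻⁴ K⁻¹
Layer 2 at 14 °C → α = 2×10⁻⁴ K⁻¹
Layer 3 at 1.8 °C → α = 0.85×10⁻⁴ K⁻¹
2.7×10⁻⁴ × 110 × 1 = 0.02970 m
500 × 0.53 × 2×10⁻⁴ = 0.05300 m
Layer 3: 0.85×10⁻⁴ × 660 × 0.51 = 0.028611 m
Δh = 0.02970 + 0.05300 + 0.028611 = 0.111311 m ≈ 110 mm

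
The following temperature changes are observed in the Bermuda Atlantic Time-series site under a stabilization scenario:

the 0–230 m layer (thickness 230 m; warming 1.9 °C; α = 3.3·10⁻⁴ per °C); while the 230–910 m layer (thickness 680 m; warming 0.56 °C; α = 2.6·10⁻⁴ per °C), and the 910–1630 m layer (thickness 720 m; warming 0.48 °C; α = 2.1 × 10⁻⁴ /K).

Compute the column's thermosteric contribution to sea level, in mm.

316 mm of thermosteric rise

0–230 m: 3.3×10⁻⁴ × 230 × 1.9 = 0.14421 m
Layer 2: 680 × 0.56 × 2.6×10⁻⁴ = 0.099008 m
Layer 3: 0.48 × 720 × 2.1×10⁻⁴ = 0.072576 m
Δh = 0.14421 + 0.099008 + 0.072576 = 0.315794 m ≈ 316 mm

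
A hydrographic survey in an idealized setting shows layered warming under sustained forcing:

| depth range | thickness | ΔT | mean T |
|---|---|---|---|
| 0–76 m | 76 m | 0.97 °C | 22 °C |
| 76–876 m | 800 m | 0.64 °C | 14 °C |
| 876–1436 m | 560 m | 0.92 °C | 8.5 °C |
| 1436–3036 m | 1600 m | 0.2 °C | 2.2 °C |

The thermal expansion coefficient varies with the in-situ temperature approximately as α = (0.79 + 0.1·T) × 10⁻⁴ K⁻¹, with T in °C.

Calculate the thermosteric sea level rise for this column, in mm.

Layer 1: α = (0.79 + 0.1×22)×10⁻⁴ = 2.99×10⁻⁴ K⁻¹
Layer 2: α = (0.79 + 0.1×14)×10⁻⁴ = 2.19×10⁻⁴ K⁻¹
Layer 3: α = (0.79 + 0.1×8.5)×10⁻⁴ = 1.64×10⁻⁴ K⁻¹
Layer 4: α = (0.79 + 0.1×2.2)×10⁻⁴ = 1.01×10⁻⁴ K⁻¹
Layer 1: 76 × 0.97 × 2.99×10⁻⁴ = 0.02204228 m
Layer 2: 800 × 0.64 × 2.19×10⁻⁴ = 0.112128 m
560 × 0.92 × 1.64×10⁻⁴ = 0.0844928 m
1600 × 0.2 × 1.01×10⁻⁴ = 0.03232 m
Δh = 0.02204228 + 0.112128 + 0.0844928 + 0.03232 = 0.25098308 m

251 mm of thermosteric rise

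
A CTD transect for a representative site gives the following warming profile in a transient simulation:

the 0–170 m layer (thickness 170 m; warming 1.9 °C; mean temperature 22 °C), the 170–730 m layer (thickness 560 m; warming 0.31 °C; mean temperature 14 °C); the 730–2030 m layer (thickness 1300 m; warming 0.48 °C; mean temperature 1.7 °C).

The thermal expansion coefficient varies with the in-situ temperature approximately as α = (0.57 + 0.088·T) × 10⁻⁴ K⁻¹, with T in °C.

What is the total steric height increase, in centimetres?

Δh = 16 cm

Layer 1: α = (0.57 + 0.088×22)×10⁻⁴ = 2.506×10⁻⁴ K⁻¹
Layer 2: α = (0.57 + 0.088×14)×10⁻⁴ = 1.802×10⁻⁴ K⁻¹
Layer 3: α = (0.57 + 0.088×1.7)×10⁻⁴ = 0.7196×10⁻⁴ K⁻¹
Layer 1: 170 × 2.506×10⁻⁴ × 1.9 = 0.0809438 m
0.31 × 1.802×10⁻⁴ × 560 = 0.03128272 m
0.7196×10⁻⁴ × 0.48 × 1300 = 0.04490304 m
Δh = 0.0809438 + 0.03128272 + 0.04490304 = 0.15712956 m ≈ 16 cm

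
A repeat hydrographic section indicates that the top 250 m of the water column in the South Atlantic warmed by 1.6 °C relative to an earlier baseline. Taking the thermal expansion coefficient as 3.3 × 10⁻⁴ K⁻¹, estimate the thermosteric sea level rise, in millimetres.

Δh = αΔT·H = 3.3×10⁻⁴ × 1.6 × 250 = 0.13200 m

Δh ≈ 130 mm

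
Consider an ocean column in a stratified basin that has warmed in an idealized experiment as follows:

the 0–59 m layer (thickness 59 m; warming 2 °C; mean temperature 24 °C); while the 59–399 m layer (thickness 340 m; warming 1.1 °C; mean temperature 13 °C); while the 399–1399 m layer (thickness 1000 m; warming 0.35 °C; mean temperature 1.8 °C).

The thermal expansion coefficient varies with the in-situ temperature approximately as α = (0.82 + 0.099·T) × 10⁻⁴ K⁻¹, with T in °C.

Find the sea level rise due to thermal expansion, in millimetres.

Δh ≈ 150 mm

Layer 1: α = (0.82 + 0.099×24)×10⁻⁴ = 3.196×10⁻⁴ K⁻¹
Layer 2: α = (0.82 + 0.099×13)×10⁻⁴ = 2.107×10⁻⁴ K⁻¹
Layer 3: α = (0.82 + 0.099×1.8)×10⁻⁴ = 0.9982×10⁻⁴ K⁻¹
2 × 59 × 3.196×10⁻⁴ = 0.0377128 m
59–399 m: 2.107×10⁻⁴ × 1.1 × 340 = 0.0788018 m
399–1399 m: 0.9982×10⁻⁴ × 1000 × 0.35 = 0.034937 m
Δh = 0.0377128 + 0.0788018 + 0.034937 = 0.1514516 m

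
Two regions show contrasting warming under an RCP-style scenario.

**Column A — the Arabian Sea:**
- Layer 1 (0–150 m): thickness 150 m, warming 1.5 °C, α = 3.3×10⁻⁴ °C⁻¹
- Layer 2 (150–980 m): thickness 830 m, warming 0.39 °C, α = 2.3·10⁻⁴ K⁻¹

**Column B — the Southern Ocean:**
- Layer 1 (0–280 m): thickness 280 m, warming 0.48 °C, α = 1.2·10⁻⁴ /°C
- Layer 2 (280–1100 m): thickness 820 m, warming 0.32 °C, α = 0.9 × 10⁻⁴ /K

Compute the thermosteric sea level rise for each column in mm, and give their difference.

A: 150 mm; B: 40 mm; difference 110 mm

A 3.3×10⁻⁴ × 150 × 1.5 = 0.07425 m
A 150–980 m: 2.3×10⁻⁴ × 0.39 × 830 = 0.074451 m
A total: 0.148701 m
B 0.48 × 280 × 1.2×10⁻⁴ = 0.016128 m
B 820 × 0.9×10⁻⁴ × 0.32 = 0.023616 m
B total: 0.039744 m
Difference: 0.148701 − 0.039744 = 0.108957 m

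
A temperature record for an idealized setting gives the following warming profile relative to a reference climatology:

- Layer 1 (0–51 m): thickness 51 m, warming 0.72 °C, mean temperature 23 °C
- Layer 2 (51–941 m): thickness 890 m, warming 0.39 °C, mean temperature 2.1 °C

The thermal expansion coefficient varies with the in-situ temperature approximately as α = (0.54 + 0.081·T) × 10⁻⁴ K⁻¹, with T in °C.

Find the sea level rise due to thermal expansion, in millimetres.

about 33.5 mm

Layer 1: α = (0.54 + 0.081×23)×10⁻⁴ = 2.403×10⁻⁴ K⁻¹
Layer 2: α = (0.54 + 0.081×2.1)×10⁻⁴ = 0.7101×10⁻⁴ K⁻¹
Layer 1: 51 × 0.72 × 2.403×10⁻⁴ = 0.008823816 m
Layer 2: 890 × 0.39 × 0.7101×10⁻⁴ = 0.024647571 m
Δh = 0.008823816 + 0.024647571 = 0.033471387 m ≈ 33.5 mm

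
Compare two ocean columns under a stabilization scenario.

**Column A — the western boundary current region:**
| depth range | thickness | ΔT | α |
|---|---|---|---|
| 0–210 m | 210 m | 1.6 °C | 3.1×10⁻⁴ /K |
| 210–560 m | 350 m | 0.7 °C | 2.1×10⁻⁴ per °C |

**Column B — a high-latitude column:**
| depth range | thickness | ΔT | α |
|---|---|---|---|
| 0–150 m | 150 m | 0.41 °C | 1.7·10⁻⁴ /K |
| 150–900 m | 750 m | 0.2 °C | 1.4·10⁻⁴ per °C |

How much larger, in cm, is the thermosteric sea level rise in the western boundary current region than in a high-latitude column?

Δh_A − Δh_B ≈ 12.4 cm

A Layer 1: 3.1×10⁻⁴ × 210 × 1.6 = 0.10416 m
A 2.1×10⁻⁴ × 350 × 0.7 = 0.05145 m
A total: 0.15561 m
B 0–150 m: 0.41 × 150 × 1.7×10⁻⁴ = 0.010455 m
B 1.4×10⁻⁴ × 750 × 0.2 = 0.02100 m
B total: 0.031455 m
Difference: 0.15561 − 0.031455 = 0.124155 m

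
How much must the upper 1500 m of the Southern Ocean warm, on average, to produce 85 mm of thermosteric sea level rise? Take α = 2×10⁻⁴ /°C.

0.283 K

ΔT = Δh/(αH) = 0.085 / (2×10⁻⁴ × 1500) ≈ 0.2833 K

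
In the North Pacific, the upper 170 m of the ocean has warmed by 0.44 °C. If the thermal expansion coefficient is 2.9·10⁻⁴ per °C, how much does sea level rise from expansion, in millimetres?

21.7 mm of thermosteric rise

Δh = αΔT·H = 2.9×10⁻⁴ × 0.44 × 170 = 0.021692 m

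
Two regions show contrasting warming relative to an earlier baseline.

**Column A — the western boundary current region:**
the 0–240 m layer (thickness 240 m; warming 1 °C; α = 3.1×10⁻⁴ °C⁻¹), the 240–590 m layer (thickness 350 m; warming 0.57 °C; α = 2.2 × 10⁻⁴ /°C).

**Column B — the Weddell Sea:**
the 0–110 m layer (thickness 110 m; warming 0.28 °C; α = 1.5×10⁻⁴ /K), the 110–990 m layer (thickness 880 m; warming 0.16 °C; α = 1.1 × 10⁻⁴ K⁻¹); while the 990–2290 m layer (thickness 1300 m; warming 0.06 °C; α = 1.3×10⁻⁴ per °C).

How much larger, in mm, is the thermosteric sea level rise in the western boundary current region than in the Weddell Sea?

Δh_A − Δh_B ≈ 88.0 mm

A Layer 1: 240 × 1 × 3.1×10⁻⁴ = 0.07440 m
A 0.57 × 2.2×10⁻⁴ × 350 = 0.04389 m
A total: 0.11829 m
B Layer 1: 110 × 1.5×10⁻⁴ × 0.28 = 0.00462 m
B 110–990 m: 0.16 × 1.1×10⁻⁴ × 880 = 0.015488 m
B 990–2290 m: 1300 × 0.06 × 1.3×10⁻⁴ = 0.01014 m
B total: 0.030248 m
Difference: 0.11829 − 0.030248 = 0.088042 m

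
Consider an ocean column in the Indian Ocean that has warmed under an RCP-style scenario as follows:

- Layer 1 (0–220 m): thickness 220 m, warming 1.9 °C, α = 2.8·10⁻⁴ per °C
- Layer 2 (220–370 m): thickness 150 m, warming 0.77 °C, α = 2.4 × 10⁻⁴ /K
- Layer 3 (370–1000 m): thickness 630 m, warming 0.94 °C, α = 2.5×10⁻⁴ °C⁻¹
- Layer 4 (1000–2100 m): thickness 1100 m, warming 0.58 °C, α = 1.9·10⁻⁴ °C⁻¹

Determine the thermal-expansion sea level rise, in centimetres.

41.4 cm

0–220 m: 2.8×10⁻⁴ × 1.9 × 220 = 0.11704 m
Layer 2: 150 × 2.4×10⁻⁴ × 0.77 = 0.02772 m
Layer 3: 0.94 × 2.5×10⁻⁴ × 630 = 0.14805 m
1000–2100 m: 1.9×10⁻⁴ × 1100 × 0.58 = 0.12122 m
Δh = 0.11704 + 0.02772 + 0.14805 + 0.12122 = 0.41403 m ≈ 41.4 cm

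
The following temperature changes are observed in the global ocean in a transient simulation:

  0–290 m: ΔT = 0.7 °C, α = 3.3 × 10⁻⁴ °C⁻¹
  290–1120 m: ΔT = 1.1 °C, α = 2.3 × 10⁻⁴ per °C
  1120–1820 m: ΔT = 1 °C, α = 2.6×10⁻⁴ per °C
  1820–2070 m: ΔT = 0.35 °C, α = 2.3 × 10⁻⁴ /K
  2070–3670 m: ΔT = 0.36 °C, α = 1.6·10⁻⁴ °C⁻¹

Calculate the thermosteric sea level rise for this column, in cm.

57.1 cm of thermosteric rise

0.7 × 290 × 3.3×10⁻⁴ = 0.06699 m
290–1120 m: 830 × 1.1 × 2.3×10⁻⁴ = 0.20999 m
1 × 2.6×10⁻⁴ × 700 = 0.18200 m
1820–2070 m: 2.3×10⁻⁴ × 250 × 0.35 = 0.020125 m
Layer 5: 1.6×10⁻⁴ × 1600 × 0.36 = 0.09216 m
Δh = 0.06699 + 0.20999 + 0.18200 + 0.020125 + 0.09216 = 0.571265 m ≈ 57.1 cm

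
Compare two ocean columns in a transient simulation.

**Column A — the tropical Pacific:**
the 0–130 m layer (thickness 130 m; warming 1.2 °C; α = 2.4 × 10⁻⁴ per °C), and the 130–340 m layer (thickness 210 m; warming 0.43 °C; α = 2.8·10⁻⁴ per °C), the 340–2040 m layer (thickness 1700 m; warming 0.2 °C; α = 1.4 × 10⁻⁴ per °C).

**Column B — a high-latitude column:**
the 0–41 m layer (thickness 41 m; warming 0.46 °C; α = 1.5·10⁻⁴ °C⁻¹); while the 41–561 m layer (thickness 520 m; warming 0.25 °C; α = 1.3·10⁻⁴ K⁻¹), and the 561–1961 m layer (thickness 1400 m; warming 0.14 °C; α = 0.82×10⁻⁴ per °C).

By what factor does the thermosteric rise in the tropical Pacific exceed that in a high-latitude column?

3.1

A 130 × 2.4×10⁻⁴ × 1.2 = 0.03744 m
A 0.43 × 2.8×10⁻⁴ × 210 = 0.025284 m
A Layer 3: 1700 × 0.2 × 1.4×10⁻⁴ = 0.04760 m
A total: 0.110324 m
B 41 × 1.5×10⁻⁴ × 0.46 = 0.002829 m
B 520 × 1.3×10⁻⁴ × 0.25 = 0.01690 m
B 561–1961 m: 0.82×10⁻⁴ × 1400 × 0.14 = 0.016072 m
B total: 0.035801 m
Ratio: 0.110324 / 0.035801 ≈ 3.082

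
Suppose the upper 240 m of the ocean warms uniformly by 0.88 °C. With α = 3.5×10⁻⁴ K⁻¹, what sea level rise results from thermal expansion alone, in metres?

Δh ≈ 0.0739 m

Δh = αΔT·H = 3.5×10⁻⁴ × 0.88 × 240 = 0.07392 m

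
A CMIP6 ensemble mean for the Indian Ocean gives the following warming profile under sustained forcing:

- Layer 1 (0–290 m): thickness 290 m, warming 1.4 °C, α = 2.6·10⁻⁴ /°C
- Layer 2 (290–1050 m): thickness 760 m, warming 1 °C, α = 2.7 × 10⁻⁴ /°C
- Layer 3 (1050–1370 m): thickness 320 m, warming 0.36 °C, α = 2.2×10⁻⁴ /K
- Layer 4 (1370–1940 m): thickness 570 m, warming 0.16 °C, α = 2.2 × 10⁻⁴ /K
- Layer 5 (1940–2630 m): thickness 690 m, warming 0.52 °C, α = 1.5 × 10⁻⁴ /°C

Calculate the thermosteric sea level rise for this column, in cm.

Layer 1: 2.6×10⁻⁴ × 1.4 × 290 = 0.10556 m
1 × 760 × 2.7×10⁻⁴ = 0.20520 m
320 × 0.36 × 2.2×10⁻⁴ = 0.025344 m
570 × 2.2×10⁻⁴ × 0.16 = 0.020064 m
Layer 5: 0.52 × 690 × 1.5×10⁻⁴ = 0.05382 m
Δh = 0.10556 + 0.20520 + 0.025344 + 0.020064 + 0.05382 = 0.409988 m

Δh ≈ 41.0 cm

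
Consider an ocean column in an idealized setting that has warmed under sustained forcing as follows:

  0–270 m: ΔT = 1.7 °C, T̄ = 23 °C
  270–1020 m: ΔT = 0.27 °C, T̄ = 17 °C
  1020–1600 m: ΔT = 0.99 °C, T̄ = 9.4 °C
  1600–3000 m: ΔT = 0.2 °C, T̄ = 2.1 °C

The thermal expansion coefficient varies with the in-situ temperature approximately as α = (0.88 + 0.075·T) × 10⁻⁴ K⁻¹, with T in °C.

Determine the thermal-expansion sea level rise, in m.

Δh ≈ 0.283 m

Layer 1: α = (0.88 + 0.075×23)×10⁻⁴ = 2.605×10⁻⁴ K⁻¹
Layer 2: α = (0.88 + 0.075×17)×10⁻⁴ = 2.155×10⁻⁴ K⁻¹
Layer 3: α = (0.88 + 0.075×9.4)×10⁻⁴ = 1.585×10⁻⁴ K⁻¹
Layer 4: α = (0.88 + 0.075×2.1)×10⁻⁴ = 1.0375×10⁻⁴ K⁻¹
0–270 m: 2.605×10⁻⁴ × 1.7 × 270 = 0.1195695 m
Layer 2: 2.155×10⁻⁴ × 750 × 0.27 = 0.04363875 m
1020–1600 m: 0.99 × 1.585×10⁻⁴ × 580 = 0.0910107 m
Layer 4: 0.2 × 1.0375×10⁻⁴ × 1400 = 0.02905 m
Δh = 0.1195695 + 0.04363875 + 0.0910107 + 0.02905 = 0.28326895 m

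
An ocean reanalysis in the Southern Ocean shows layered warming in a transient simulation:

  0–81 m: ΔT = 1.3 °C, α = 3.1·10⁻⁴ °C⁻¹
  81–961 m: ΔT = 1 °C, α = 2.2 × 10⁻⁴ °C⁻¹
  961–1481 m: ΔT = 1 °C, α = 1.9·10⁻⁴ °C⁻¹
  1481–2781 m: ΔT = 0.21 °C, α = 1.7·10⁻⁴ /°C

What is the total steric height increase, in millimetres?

3.1×10⁻⁴ × 1.3 × 81 = 0.032643 m
81–961 m: 880 × 1 × 2.2×10⁻⁴ = 0.19360 m
961–1481 m: 1 × 520 × 1.9×10⁻⁴ = 0.09880 m
1481–2781 m: 1300 × 1.7×10⁻⁴ × 0.21 = 0.04641 m
Δh = 0.032643 + 0.19360 + 0.09880 + 0.04641 = 0.371453 m ≈ 370 mm

370 mm of thermosteric rise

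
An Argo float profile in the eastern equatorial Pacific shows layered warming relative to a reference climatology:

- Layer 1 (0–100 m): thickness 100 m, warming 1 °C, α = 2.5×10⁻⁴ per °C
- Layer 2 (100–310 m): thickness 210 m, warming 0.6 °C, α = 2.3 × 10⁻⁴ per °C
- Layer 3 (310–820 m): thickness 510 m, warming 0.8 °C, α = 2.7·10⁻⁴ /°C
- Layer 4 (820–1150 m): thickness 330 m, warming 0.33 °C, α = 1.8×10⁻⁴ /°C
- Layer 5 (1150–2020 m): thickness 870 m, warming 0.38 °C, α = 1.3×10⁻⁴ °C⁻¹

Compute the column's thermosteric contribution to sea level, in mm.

230 mm

0–100 m: 1 × 2.5×10⁻⁴ × 100 = 0.02500 m
100–310 m: 2.3×10⁻⁴ × 210 × 0.6 = 0.02898 m
510 × 0.8 × 2.7×10⁻⁴ = 0.11016 m
820–1150 m: 1.8×10⁻⁴ × 330 × 0.33 = 0.019602 m
1.3×10⁻⁴ × 870 × 0.38 = 0.042978 m
Δh = 0.02500 + 0.02898 + 0.11016 + 0.019602 + 0.042978 = 0.22672 m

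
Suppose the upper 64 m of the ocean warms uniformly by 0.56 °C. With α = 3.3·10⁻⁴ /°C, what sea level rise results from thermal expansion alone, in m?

Δh = αΔT·H = 3.3×10⁻⁴ × 0.56 × 64 = 0.0118272 m

about 0.0118 m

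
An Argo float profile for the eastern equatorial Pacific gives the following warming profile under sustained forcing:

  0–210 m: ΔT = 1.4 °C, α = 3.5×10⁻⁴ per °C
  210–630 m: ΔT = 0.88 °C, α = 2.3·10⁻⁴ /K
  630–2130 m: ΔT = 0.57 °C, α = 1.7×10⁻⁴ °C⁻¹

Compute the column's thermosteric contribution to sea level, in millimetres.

Layer 1: 210 × 3.5×10⁻⁴ × 1.4 = 0.10290 m
0.88 × 2.3×10⁻⁴ × 420 = 0.085008 m
1.7×10⁻⁴ × 0.57 × 1500 = 0.14535 m
Δh = 0.10290 + 0.085008 + 0.14535 = 0.333258 m ≈ 333 mm

333 mm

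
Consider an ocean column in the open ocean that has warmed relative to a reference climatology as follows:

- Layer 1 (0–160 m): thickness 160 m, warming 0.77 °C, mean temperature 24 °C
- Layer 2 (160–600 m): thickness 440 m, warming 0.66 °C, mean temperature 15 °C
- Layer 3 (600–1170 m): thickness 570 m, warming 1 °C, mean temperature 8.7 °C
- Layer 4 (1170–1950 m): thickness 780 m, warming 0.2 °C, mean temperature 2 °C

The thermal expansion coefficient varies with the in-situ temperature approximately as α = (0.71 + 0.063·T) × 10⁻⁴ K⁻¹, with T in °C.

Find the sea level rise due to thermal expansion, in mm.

Δh = 160 mm

Layer 1: α = (0.71 + 0.063×24)×10⁻⁴ = 2.222×10⁻⁴ K⁻¹
Layer 2: α = (0.71 + 0.063×15)×10⁻⁴ = 1.655×10⁻⁴ K⁻¹
Layer 3: α = (0.71 + 0.063×8.7)×10⁻⁴ = 1.2581×10⁻⁴ K⁻¹
Layer 4: α = (0.71 + 0.063×2)×10⁻⁴ = 0.836×10⁻⁴ K⁻¹
Layer 1: 2.222×10⁻⁴ × 160 × 0.77 = 0.02737504 m
1.655×10⁻⁴ × 440 × 0.66 = 0.0480612 m
570 × 1.2581×10⁻⁴ × 1 = 0.0717117 m
Layer 4: 0.836×10⁻⁴ × 0.2 × 780 = 0.0130416 m
Δh = 0.02737504 + 0.0480612 + 0.0717117 + 0.0130416 = 0.16018954 m ≈ 160 mm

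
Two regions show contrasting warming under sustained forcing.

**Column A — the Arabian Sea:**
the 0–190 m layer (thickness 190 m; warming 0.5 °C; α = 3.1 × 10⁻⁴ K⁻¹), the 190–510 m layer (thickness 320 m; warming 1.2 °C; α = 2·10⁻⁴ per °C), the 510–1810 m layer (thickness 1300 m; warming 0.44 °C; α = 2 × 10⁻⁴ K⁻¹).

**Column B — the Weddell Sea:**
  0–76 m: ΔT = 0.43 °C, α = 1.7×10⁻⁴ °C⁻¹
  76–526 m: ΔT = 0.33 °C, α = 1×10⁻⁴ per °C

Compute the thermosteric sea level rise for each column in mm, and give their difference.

Δh_A ≈ 221 mm, Δh_B ≈ 20.4 mm; difference ≈ 200 mm

A Layer 1: 190 × 0.5 × 3.1×10⁻⁴ = 0.02945 m
A 190–510 m: 1.2 × 2×10⁻⁴ × 320 = 0.07680 m
A Layer 3: 1300 × 2×10⁻⁴ × 0.44 = 0.11440 m
A total: 0.22065 m
B Layer 1: 1.7×10⁻⁴ × 76 × 0.43 = 0.0055556 m
B 450 × 1×10⁻⁴ × 0.33 = 0.01485 m
B total: 0.0204056 m
Difference: 0.22065 − 0.0204056 = 0.2002444 m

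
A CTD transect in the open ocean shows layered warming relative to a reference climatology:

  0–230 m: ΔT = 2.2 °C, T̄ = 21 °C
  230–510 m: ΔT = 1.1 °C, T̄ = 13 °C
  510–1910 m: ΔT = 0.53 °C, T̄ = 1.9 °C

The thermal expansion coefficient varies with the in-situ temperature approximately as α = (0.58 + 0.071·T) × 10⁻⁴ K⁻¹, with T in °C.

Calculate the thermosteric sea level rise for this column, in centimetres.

20.4 cm

Layer 1: α = (0.58 + 0.071×21)×10⁻⁴ = 2.071×10⁻⁴ K⁻¹
Layer 2: α = (0.58 + 0.071×13)×10⁻⁴ = 1.503×10⁻⁴ K⁻¹
Layer 3: α = (0.58 + 0.071×1.9)×10⁻⁴ = 0.7149×10⁻⁴ K⁻¹
Layer 1: 2.2 × 2.071×10⁻⁴ × 230 = 0.1047926 m
230–510 m: 280 × 1.503×10⁻⁴ × 1.1 = 0.0462924 m
510–1910 m: 0.7149×10⁻⁴ × 1400 × 0.53 = 0.05304558 m
Δh = 0.1047926 + 0.0462924 + 0.05304558 = 0.20413058 m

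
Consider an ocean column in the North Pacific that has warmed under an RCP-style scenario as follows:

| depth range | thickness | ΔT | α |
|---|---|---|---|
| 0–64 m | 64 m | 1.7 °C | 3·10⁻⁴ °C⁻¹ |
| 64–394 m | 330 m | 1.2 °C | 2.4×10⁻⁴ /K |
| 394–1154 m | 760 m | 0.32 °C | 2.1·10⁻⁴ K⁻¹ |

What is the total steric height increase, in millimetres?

180 mm

Layer 1: 64 × 1.7 × 3×10⁻⁴ = 0.03264 m
Layer 2: 330 × 2.4×10⁻⁴ × 1.2 = 0.09504 m
760 × 0.32 × 2.1×10⁻⁴ = 0.051072 m
Δh = 0.03264 + 0.09504 + 0.051072 = 0.178752 m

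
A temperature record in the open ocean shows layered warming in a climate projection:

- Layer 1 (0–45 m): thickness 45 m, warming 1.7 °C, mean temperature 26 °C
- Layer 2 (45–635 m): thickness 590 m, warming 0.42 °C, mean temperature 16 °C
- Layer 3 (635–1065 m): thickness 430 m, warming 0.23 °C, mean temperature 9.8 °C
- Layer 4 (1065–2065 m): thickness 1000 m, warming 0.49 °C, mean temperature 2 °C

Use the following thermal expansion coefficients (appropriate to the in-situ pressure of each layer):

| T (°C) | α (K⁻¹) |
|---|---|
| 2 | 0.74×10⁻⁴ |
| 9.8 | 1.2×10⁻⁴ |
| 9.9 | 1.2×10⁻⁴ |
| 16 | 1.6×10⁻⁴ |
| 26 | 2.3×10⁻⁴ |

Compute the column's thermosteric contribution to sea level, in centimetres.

Layer 1 at 26 °C → α = 2.3×10⁻⁴ K⁻¹
Layer 2 at 16 °C → α = 1.6×10⁻⁴ K⁻¹
Layer 3 at 9.8 °C → α = 1.2×10⁻⁴ K⁻¹
Layer 4 at 2 °C → α = 0.74×10⁻⁴ K⁻¹
Layer 1: 2.3×10⁻⁴ × 1.7 × 45 = 0.017595 m
Layer 2: 0.42 × 1.6×10⁻⁴ × 590 = 0.039648 m
Layer 3: 0.23 × 430 × 1.2×10⁻⁴ = 0.011868 m
0.49 × 0.74×10⁻⁴ × 1000 = 0.03626 m
Δh = 0.017595 + 0.039648 + 0.011868 + 0.03626 = 0.105371 m

Δh ≈ 10.5 cm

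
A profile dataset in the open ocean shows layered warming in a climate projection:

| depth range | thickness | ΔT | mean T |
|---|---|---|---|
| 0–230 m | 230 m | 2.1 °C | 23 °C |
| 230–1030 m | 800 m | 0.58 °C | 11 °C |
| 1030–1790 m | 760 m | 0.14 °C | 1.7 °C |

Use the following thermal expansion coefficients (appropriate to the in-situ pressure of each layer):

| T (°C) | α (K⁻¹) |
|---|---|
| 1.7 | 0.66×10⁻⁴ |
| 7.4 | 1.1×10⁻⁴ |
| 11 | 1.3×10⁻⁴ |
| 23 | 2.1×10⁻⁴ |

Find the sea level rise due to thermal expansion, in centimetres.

Layer 1 at 23 °C → α = 2.1×10⁻⁴ K⁻¹
Layer 2 at 11 °C → α = 1.3×10⁻⁴ K⁻¹
Layer 3 at 1.7 °C → α = 0.66×10⁻⁴ K⁻¹
Layer 1: 2.1 × 230 × 2.1×10⁻⁴ = 0.10143 m
230–1030 m: 800 × 0.58 × 1.3×10⁻⁴ = 0.06032 m
0.66×10⁻⁴ × 760 × 0.14 = 0.0070224 m
Δh = 0.10143 + 0.06032 + 0.0070224 = 0.1687724 m

16.9 cm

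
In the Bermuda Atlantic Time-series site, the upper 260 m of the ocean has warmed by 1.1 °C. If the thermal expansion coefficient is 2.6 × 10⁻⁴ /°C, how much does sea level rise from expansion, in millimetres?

Δh = αΔT·H = 2.6×10⁻⁴ × 1.1 × 260 = 0.07436 m

about 74 mm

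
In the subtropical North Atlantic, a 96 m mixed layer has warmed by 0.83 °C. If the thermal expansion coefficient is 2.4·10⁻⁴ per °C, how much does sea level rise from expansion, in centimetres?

Δh = αΔT·H = 2.4×10⁻⁴ × 0.83 × 96 = 0.0191232 m

Δh = 1.91 cm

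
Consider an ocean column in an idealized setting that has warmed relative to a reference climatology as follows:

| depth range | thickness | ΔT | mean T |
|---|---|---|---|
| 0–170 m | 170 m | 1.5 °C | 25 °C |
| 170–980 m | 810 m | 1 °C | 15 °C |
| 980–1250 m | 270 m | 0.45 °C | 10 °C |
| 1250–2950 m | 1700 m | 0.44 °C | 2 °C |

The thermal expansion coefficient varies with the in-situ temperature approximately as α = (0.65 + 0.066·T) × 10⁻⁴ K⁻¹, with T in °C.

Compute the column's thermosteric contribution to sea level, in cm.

Layer 1: α = (0.65 + 0.066×25)×10⁻⁴ = 2.3×10⁻⁴ K⁻¹
Layer 2: α = (0.65 + 0.066×15)×10⁻⁴ = 1.64×10⁻⁴ K⁻¹
Layer 3: α = (0.65 + 0.066×10)×10⁻⁴ = 1.31×10⁻⁴ K⁻¹
Layer 4: α = (0.65 + 0.066×2)×10⁻⁴ = 0.782×10⁻⁴ K⁻¹
Layer 1: 2.3×10⁻⁴ × 170 × 1.5 = 0.05865 m
170–980 m: 810 × 1 × 1.64×10⁻⁴ = 0.13284 m
Layer 3: 270 × 0.45 × 1.31×10⁻⁴ = 0.0159165 m
1700 × 0.44 × 0.782×10⁻⁴ = 0.0584936 m
Δh = 0.05865 + 0.13284 + 0.0159165 + 0.0584936 = 0.2659001 m

26.6 cm of thermosteric rise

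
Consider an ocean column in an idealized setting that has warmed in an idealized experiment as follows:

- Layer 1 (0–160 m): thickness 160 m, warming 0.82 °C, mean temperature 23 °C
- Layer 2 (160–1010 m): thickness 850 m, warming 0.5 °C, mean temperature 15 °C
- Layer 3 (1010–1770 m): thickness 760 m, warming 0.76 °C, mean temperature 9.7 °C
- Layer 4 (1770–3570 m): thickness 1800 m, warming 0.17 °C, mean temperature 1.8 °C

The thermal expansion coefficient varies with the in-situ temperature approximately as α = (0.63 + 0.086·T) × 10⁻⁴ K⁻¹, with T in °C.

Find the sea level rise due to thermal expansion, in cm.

Layer 1: α = (0.63 + 0.086×23)×10⁻⁴ = 2.608×10⁻⁴ K⁻¹
Layer 2: α = (0.63 + 0.086×15)×10⁻⁴ = 1.92×10⁻⁴ K⁻¹
Layer 3: α = (0.63 + 0.086×9.7)×10⁻⁴ = 1.4642×10⁻⁴ K⁻¹
Layer 4: α = (0.63 + 0.086×1.8)×10⁻⁴ = 0.7848×10⁻⁴ K⁻¹
Layer 1: 0.82 × 2.608×10⁻⁴ × 160 = 0.03421696 m
Layer 2: 850 × 1.92×10⁻⁴ × 0.5 = 0.08160 m
1010–1770 m: 760 × 1.4642×10⁻⁴ × 0.76 = 0.084572192 m
1770–3570 m: 0.17 × 0.7848×10⁻⁴ × 1800 = 0.02401488 m
Δh = 0.03421696 + 0.08160 + 0.084572192 + 0.02401488 = 0.224404032 m

Δh ≈ 22 cm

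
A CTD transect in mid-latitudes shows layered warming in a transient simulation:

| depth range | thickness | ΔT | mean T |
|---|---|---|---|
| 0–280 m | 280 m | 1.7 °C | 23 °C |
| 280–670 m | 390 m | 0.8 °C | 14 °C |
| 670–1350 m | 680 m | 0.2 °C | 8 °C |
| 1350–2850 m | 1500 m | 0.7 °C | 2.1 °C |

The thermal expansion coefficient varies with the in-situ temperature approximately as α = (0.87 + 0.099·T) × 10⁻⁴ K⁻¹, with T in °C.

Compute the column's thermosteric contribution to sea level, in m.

Layer 1: α = (0.87 + 0.099×23)×10⁻⁴ = 3.147×10⁻⁴ K⁻¹
Layer 2: α = (0.87 + 0.099×14)×10⁻⁴ = 2.256×10⁻⁴ K⁻¹
Layer 3: α = (0.87 + 0.099×8)×10⁻⁴ = 1.662×10⁻⁴ K⁻¹
Layer 4: α = (0.87 + 0.099×2.1)×10⁻⁴ = 1.0779×10⁻⁴ K⁻¹
3.147×10⁻⁴ × 1.7 × 280 = 0.1497972 m
280–670 m: 390 × 0.8 × 2.256×10⁻⁴ = 0.0703872 m
0.2 × 680 × 1.662×10⁻⁴ = 0.0226032 m
Layer 4: 1.0779×10⁻⁴ × 0.7 × 1500 = 0.1131795 m
Δh = 0.1497972 + 0.0703872 + 0.0226032 + 0.1131795 = 0.3559671 m ≈ 0.356 m

about 0.356 m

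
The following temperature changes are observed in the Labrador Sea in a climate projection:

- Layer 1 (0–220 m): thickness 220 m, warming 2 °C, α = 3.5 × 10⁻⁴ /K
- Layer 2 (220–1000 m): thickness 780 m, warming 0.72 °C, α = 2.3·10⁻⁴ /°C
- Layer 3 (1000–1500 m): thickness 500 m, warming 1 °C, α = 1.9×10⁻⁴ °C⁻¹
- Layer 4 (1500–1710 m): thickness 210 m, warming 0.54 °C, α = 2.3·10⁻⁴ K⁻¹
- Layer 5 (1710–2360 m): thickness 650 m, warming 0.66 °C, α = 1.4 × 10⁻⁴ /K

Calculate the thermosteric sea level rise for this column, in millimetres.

464 mm

0–220 m: 3.5×10⁻⁴ × 2 × 220 = 0.15400 m
Layer 2: 0.72 × 780 × 2.3×10⁻⁴ = 0.129168 m
1000–1500 m: 1 × 1.9×10⁻⁴ × 500 = 0.09500 m
Layer 4: 210 × 2.3×10⁻⁴ × 0.54 = 0.026082 m
1710–2360 m: 650 × 1.4×10⁻⁴ × 0.66 = 0.06006 m
Δh = 0.15400 + 0.129168 + 0.09500 + 0.026082 + 0.06006 = 0.46431 m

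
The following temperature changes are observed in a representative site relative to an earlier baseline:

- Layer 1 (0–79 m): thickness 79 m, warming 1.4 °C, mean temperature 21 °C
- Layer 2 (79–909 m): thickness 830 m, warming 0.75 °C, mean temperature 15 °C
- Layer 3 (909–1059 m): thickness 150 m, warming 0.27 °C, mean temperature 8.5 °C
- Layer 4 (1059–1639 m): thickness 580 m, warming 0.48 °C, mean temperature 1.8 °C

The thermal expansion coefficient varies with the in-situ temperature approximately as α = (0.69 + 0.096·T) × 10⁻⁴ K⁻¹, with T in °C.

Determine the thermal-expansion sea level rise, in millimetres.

Layer 1: α = (0.69 + 0.096×21)×10⁻⁴ = 2.706×10⁻⁴ K⁻¹
Layer 2: α = (0.69 + 0.096×15)×10⁻⁴ = 2.13×10⁻⁴ K⁻¹
Layer 3: α = (0.69 + 0.096×8.5)×10⁻⁴ = 1.506×10⁻⁴ K⁻¹
Layer 4: α = (0.69 + 0.096×1.8)×10⁻⁴ = 0.8628×10⁻⁴ K⁻¹
2.706×10⁻⁴ × 79 × 1.4 = 0.02992836 m
Layer 2: 2.13×10⁻⁴ × 0.75 × 830 = 0.1325925 m
909–1059 m: 0.27 × 1.506×10⁻⁴ × 150 = 0.0060993 m
Layer 4: 0.48 × 0.8628×10⁻⁴ × 580 = 0.024020352 m
Δh = 0.02992836 + 0.1325925 + 0.0060993 + 0.024020352 = 0.192640512 m

about 193 mm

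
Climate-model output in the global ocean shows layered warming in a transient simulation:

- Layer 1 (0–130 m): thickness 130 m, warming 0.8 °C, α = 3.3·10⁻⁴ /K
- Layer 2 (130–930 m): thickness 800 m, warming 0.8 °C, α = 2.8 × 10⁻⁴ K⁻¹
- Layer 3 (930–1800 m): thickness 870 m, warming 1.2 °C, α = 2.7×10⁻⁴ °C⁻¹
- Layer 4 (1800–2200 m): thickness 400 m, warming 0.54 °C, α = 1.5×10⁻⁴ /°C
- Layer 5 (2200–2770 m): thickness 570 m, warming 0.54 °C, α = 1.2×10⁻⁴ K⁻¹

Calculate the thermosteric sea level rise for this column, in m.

0–130 m: 3.3×10⁻⁴ × 0.8 × 130 = 0.03432 m
800 × 2.8×10⁻⁴ × 0.8 = 0.17920 m
930–1800 m: 2.7×10⁻⁴ × 1.2 × 870 = 0.28188 m
Layer 4: 0.54 × 400 × 1.5×10⁻⁴ = 0.03240 m
2200–2770 m: 0.54 × 570 × 1.2×10⁻⁴ = 0.036936 m
Δh = 0.03432 + 0.17920 + 0.28188 + 0.03240 + 0.036936 = 0.564736 m ≈ 0.565 m

0.565 m of thermosteric rise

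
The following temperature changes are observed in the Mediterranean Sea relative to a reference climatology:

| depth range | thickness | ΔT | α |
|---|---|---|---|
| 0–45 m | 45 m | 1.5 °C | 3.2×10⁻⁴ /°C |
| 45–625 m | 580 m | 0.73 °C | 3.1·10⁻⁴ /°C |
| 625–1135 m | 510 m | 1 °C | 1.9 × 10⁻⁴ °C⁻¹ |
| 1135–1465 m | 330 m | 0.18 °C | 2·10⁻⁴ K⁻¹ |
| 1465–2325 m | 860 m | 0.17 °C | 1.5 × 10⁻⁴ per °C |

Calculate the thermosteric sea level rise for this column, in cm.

28 cm

1.5 × 45 × 3.2×10⁻⁴ = 0.02160 m
Layer 2: 3.1×10⁻⁴ × 580 × 0.73 = 0.131254 m
625–1135 m: 1 × 510 × 1.9×10⁻⁴ = 0.09690 m
2×10⁻⁴ × 0.18 × 330 = 0.01188 m
Layer 5: 860 × 0.17 × 1.5×10⁻⁴ = 0.02193 m
Δh = 0.02160 + 0.131254 + 0.09690 + 0.01188 + 0.02193 = 0.283564 m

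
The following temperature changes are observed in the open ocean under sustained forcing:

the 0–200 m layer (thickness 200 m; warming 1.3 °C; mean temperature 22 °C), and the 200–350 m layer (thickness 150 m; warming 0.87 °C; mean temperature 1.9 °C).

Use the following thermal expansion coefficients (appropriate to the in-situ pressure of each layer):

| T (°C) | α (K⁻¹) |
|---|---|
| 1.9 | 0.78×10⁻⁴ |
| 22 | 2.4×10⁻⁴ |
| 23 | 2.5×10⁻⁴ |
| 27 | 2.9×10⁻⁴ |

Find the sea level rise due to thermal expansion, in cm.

Layer 1 at 22 °C → α = 2.4×10⁻⁴ K⁻¹
Layer 2 at 1.9 °C → α = 0.78×10⁻⁴ K⁻¹
2.4×10⁻⁴ × 200 × 1.3 = 0.06240 m
Layer 2: 0.78×10⁻⁴ × 150 × 0.87 = 0.010179 m
Δh = 0.06240 + 0.010179 = 0.072579 m ≈ 7.26 cm

7.26 cm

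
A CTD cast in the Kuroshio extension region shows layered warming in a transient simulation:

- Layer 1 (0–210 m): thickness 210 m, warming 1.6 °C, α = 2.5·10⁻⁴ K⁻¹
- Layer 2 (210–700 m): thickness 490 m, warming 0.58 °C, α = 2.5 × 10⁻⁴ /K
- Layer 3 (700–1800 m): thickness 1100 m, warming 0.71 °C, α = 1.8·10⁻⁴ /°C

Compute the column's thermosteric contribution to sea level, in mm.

Layer 1: 1.6 × 2.5×10⁻⁴ × 210 = 0.08400 m
490 × 2.5×10⁻⁴ × 0.58 = 0.07105 m
Layer 3: 1100 × 0.71 × 1.8×10⁻⁴ = 0.14058 m
Δh = 0.08400 + 0.07105 + 0.14058 = 0.29563 m

300 mm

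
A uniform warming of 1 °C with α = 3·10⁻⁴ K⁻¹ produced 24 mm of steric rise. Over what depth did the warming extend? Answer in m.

about 80.0 m

H = Δh/(αΔT) = 0.024 / (3×10⁻⁴ × 1) = 80.00 m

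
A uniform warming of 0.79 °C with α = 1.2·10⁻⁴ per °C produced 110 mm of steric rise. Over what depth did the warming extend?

H = Δh/(αΔT) = 0.11 / (1.2×10⁻⁴ × 0.79) ≈ 1160 m

about 1160 m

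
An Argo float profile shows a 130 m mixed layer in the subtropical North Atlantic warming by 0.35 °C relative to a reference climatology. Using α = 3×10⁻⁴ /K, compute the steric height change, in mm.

13.7 mm of thermosteric rise

Δh = αΔT·H = 3×10⁻⁴ × 0.35 × 130 = 0.01365 m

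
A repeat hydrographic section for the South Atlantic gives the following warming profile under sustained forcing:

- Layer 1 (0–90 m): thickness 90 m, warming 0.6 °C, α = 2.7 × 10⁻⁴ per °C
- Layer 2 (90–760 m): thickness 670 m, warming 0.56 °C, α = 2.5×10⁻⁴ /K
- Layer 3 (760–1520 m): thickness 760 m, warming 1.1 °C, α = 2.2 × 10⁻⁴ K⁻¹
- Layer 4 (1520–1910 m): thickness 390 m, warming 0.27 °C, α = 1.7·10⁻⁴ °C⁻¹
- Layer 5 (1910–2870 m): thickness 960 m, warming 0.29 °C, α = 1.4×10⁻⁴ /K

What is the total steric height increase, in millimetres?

about 350 mm

0.6 × 2.7×10⁻⁴ × 90 = 0.01458 m
Layer 2: 2.5×10⁻⁴ × 670 × 0.56 = 0.09380 m
Layer 3: 1.1 × 760 × 2.2×10⁻⁴ = 0.18392 m
Layer 4: 1.7×10⁻⁴ × 0.27 × 390 = 0.017901 m
1.4×10⁻⁴ × 0.29 × 960 = 0.038976 m
Δh = 0.01458 + 0.09380 + 0.18392 + 0.017901 + 0.038976 = 0.349177 m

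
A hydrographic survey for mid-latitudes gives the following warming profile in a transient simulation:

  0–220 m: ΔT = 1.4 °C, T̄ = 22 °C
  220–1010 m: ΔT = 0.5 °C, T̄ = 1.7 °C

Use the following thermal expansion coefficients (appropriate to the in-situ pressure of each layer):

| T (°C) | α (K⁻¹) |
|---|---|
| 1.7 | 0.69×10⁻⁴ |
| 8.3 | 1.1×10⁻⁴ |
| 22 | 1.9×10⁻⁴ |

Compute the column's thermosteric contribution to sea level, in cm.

Layer 1 at 22 °C → α = 1.9×10⁻⁴ K⁻¹
Layer 2 at 1.7 °C → α = 0.69×10⁻⁴ K⁻¹
0–220 m: 220 × 1.9×10⁻⁴ × 1.4 = 0.05852 m
0.5 × 790 × 0.69×10⁻⁴ = 0.027255 m
Δh = 0.05852 + 0.027255 = 0.085775 m

Δh ≈ 8.6 cm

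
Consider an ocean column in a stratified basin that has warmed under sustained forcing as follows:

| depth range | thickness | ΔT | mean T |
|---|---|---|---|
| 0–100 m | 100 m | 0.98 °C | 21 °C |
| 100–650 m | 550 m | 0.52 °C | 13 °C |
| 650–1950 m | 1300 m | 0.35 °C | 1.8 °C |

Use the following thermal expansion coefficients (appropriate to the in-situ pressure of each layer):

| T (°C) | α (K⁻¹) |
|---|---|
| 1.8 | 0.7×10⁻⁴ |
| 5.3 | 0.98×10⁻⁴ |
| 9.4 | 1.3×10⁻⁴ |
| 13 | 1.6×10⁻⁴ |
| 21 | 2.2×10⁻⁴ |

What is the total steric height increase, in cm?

9.92 cm

Layer 1 at 21 °C → α = 2.2×10⁻⁴ K⁻¹
Layer 2 at 13 °C → α = 1.6×10⁻⁴ K⁻¹
Layer 3 at 1.8 °C → α = 0.7×10⁻⁴ K⁻¹
0–100 m: 2.2×10⁻⁴ × 0.98 × 100 = 0.02156 m
100–650 m: 550 × 0.52 × 1.6×10⁻⁴ = 0.04576 m
Layer 3: 0.35 × 0.7×10⁻⁴ × 1300 = 0.03185 m
Δh = 0.02156 + 0.04576 + 0.03185 = 0.09917 m ≈ 9.92 cm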